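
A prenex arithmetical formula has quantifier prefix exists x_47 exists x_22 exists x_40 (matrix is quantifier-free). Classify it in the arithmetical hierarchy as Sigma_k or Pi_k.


Leading quantifier is exists, so the class is Sigma.
Number of quantifier blocks = alternations + 1 = 0 + 1 = 1.
Classification: Sigma_1

Sigma_1


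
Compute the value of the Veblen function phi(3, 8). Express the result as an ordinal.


phi(3, 8):
phi(3, beta) = eta_beta (the beta-th eta number, fixed point of zeta).
phi(3, 8) = eta_8

eta_8


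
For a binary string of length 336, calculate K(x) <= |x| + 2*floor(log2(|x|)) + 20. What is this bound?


floor(log2(336)) = 8
2 * 8 = 16
K(x) <= 336 + 16 + 20 = 372

372


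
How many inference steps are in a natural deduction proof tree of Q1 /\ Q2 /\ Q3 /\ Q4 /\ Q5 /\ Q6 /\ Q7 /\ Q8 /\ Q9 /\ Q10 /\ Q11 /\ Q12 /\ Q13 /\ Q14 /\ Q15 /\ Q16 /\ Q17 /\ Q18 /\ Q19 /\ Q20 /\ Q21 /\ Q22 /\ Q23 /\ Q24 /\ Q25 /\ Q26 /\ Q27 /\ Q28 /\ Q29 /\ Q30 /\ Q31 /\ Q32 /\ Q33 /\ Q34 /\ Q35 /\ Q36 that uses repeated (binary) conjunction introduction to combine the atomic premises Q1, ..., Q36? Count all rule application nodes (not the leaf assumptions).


The target conjunction has 36 conjuncts, i.e. 35 binary /\ connectives.
Each conjunction-intro joins two pieces, so 36 atoms require 36-1 = 35 applications.
Total inference nodes = 35

35


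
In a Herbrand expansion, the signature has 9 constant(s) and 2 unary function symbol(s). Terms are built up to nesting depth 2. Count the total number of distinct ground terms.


Herbrand terms by depth:
Depth 0: 9 constants
Depth 1: 18 new terms (running total: 27)
Depth 2: 36 new terms (running total: 63)
Total distinct ground terms = 63

63


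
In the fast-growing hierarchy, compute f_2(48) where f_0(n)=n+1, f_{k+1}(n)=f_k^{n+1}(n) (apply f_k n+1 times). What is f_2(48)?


f_2(48) = f_1^49(48)
f_1(m) = 2m + 1.
Iterating: f_1^k(n) = 2^k*(n+1) - 1.
f_2(48) = 2^49*(48+1) - 1 = 562949953421312*49 - 1 = 27584547717644287

27584547717644287


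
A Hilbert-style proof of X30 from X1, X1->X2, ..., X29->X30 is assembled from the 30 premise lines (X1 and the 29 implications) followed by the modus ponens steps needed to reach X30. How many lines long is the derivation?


We have 30 premise lines: X1 and 29 implications.
Each implication is detached once by MP, giving 29 MP lines.
30 premise lines + 29 MP lines = 59 total lines.

59


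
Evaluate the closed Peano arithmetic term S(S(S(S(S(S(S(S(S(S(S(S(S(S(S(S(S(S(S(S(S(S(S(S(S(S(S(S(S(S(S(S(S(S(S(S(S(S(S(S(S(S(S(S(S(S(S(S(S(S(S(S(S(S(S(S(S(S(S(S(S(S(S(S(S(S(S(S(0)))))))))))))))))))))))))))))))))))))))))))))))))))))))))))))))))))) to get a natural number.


Counting successors applied to 0:
68 applications of S to 0 = 68

68


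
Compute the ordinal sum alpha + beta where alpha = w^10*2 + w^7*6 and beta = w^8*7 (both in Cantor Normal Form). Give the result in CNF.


Ordinal addition (w^10*2 + w^7*6) + w^8*7:
alpha's leading term has exponent 10 > beta's exponent 8, so it survives.
alpha's tail term has exponent 7 < beta's exponent 8, so it is absorbed by beta.
In ordinal addition, any term followed by a strictly larger-exponent term is absorbed.
Result = w^10*2 + w^8*7

w^10*2 + w^8*7


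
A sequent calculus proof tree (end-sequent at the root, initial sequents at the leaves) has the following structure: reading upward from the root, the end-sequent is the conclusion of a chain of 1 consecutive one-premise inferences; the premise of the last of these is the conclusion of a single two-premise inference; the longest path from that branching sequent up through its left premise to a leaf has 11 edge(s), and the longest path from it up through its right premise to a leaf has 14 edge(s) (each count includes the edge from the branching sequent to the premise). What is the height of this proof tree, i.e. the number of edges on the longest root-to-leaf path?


Longest path through the left premise: 11 edges (measured from the branching sequent)
Longest path through the right premise: 14 edges
Height of the subtree rooted at the branching sequent: max(11, 14) = 14
The branching sequent sits 1 edges above the root (the chain of one-premise inferences), so height = 14 + 1 = 15

15


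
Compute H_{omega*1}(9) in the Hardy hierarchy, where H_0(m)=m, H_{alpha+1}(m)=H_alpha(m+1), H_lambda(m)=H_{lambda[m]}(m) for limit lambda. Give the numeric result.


H_{omega*1}(9):
For the Hardy hierarchy, H_{omega*k}(n) = 2^k * n.
2^1 = 2.
2 * 9 = 18

18


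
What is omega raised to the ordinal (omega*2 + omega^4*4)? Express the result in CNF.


omega^(omega*2 + omega^4*4):
In ordinal addition a term is absorbed by a following term of strictly larger exponent: 1 < 4, so omega*2 + omega^4*4 = omega^4*4.
omega raised to a CNF ordinal is a single CNF term: Result = omega^(omega^4*4)

omega^(omega^4*4)


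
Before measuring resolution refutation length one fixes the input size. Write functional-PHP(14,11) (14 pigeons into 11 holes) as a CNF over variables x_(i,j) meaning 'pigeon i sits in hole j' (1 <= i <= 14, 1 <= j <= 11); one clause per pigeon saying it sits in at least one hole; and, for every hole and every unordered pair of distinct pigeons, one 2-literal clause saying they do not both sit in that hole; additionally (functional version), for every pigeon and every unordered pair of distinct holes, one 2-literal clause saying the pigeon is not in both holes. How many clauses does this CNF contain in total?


functional-PHP(14,11): 14 pigeons, 11 holes, 14*11 = 154 variables.
- pigeon clauses: one per pigeon -> 14 clauses
- hole clauses: 11 holes * C(14,2) = 11 * 91 -> 1001 clauses
- functional clauses: 14 pigeons * C(11,2) = 14 * 55 -> 770 clauses
Total clauses = 14 + 1001 + 770 = 1785

1785


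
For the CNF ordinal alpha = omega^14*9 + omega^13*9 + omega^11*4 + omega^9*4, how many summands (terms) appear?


CNF: omega^14*9 + omega^13*9 + omega^11*4 + omega^9*4
Count the summands separated by '+':
  term 1: omega^14*9
  term 2: omega^13*9
  term 3: omega^11*4
  term 4: omega^9*4
Total terms = 4

4


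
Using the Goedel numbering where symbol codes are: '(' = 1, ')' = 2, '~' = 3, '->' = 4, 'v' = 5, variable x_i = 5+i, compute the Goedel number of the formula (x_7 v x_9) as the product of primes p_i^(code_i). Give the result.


Formula: (x_7 v x_9)
Symbol codes: [1, 12, 5, 14, 2]
Primes: [2, 3, 5, 7, 11]
p_1^1 = 2^1 = 2
p_2^12 = 3^12 = 531441
p_3^5 = 5^5 = 3125
p_4^14 = 7^14 = 678223072849
p_5^2 = 11^2 = 121
Product = 272579383218821215556250

272579383218821215556250


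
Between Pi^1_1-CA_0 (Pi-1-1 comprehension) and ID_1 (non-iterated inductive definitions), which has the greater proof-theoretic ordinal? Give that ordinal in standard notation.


Proof-theoretic ordinal of Pi^1_1-CA_0 (Pi-1-1 comprehension): psi_0(Omega_omega)
Proof-theoretic ordinal of ID_1 (non-iterated inductive definitions): psi_0(epsilon_{Omega+1})
Comparing: psi_0(epsilon_{Omega+1}) < psi_0(Omega_omega).
The larger ordinal is psi_0(Omega_omega) (from Pi^1_1-CA_0 (Pi-1-1 comprehension)).

psi_0(Omega_omega)


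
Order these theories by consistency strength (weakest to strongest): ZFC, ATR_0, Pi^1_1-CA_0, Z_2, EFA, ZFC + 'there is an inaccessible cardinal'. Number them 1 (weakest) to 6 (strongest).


Ordering by consistency strength:
1. EFA
2. ATR_0
3. Pi^1_1-CA_0
4. Z_2
5. ZFC
6. ZFC + 'there is an inaccessible cardinal'


ZFC=5, ATR_0=2, Pi^1_1-CA_0=3, Z_2=4, EFA=1, ZFC + 'there is an inaccessible cardinal'=6


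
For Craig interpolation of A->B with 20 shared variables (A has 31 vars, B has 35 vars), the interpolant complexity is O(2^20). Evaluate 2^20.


Shared atoms = 20
Craig interpolant size bound = 2^20
= 1048576

1048576


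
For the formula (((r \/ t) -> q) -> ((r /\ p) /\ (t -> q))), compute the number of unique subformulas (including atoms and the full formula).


Formula: (((r \/ t) -> q) -> ((r /\ p) /\ (t -> q)))
Subformulas found:
  1. q
  2. r
  3. t
  4. p
  5. (r \/ t)
  6. (t -> q)
  7. (r /\ p)
  8. ((r \/ t) -> q)
  9. ((r /\ p) /\ (t -> q))
  10. (((r \/ t) -> q) -> ((r /\ p) /\ (t -> q)))
Total distinct subformulas = 10

10


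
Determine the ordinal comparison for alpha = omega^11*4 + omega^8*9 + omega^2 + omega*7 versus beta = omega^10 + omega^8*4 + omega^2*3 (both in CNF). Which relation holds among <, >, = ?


Compare term by term from highest exponent:
alpha = omega^11*4 + omega^8*9 + omega^2 + omega*7
beta = omega^10 + omega^8*4 + omega^2*3
Term 1: alpha has omega^11*4, beta has omega^10*1
Term 2: alpha has omega^8*9, beta has omega^8*4
Term 3: alpha has omega^2*1, beta has omega^2*3
Term 4: alpha has omega^1*7, beta has omega^0*0
Result: alpha > beta

alpha > beta


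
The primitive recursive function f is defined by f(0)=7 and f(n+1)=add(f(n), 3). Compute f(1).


f(0) = 7
f(1) = add(f(0), 3) = add(7, 3) = 10


10


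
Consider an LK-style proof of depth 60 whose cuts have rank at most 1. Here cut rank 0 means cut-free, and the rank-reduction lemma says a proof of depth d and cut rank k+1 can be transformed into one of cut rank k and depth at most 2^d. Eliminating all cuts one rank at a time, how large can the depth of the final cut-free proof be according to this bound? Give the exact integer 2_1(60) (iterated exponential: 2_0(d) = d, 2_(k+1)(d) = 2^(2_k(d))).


Each rank reduction sends depth d to at most 2^d; cut rank r needs r reductions.
2_0(60) = 60
2_1(60) = 2^60 = 1152921504606846976
Cut-free depth bound = 1152921504606846976

1152921504606846976


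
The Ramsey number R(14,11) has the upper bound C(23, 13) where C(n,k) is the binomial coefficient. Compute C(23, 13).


R(14,11) <= C(14+11-2, 14-1) = C(23, 13)
C(23, 13) = 23! / (13! * 10!)
= 1144066

1144066


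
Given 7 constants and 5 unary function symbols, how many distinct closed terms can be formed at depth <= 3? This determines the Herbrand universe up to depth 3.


Herbrand terms by depth:
Depth 0: 7 constants
Depth 1: 35 new terms (running total: 42)
Depth 2: 175 new terms (running total: 217)
Depth 3: 875 new terms (running total: 1092)
Total distinct ground terms = 1092

1092


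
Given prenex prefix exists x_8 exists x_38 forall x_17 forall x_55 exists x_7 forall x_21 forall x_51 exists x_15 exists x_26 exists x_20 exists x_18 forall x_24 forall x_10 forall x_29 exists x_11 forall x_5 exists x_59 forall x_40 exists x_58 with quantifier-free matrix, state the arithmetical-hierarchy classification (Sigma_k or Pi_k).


Leading quantifier is exists, so the class is Sigma.
Number of quantifier blocks = alternations + 1 = 10 + 1 = 11.
Classification: Sigma_11

Sigma_11


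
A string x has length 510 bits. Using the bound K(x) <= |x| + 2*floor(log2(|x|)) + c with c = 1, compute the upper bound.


floor(log2(510)) = 8
2 * 8 = 16
K(x) <= 510 + 16 + 1 = 527

527


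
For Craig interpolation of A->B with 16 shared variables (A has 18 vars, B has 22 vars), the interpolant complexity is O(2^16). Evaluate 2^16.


Shared atoms = 16
Craig interpolant size bound = 2^16
= 65536

65536


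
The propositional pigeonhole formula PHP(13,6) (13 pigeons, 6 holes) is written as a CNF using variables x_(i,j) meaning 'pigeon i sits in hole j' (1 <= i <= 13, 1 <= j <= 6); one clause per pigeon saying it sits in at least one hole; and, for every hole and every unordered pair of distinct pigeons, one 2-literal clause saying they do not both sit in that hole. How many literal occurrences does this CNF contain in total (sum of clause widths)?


PHP(13,6): 13 pigeons, 6 holes, 13*6 = 78 variables.
- pigeon clauses: one per pigeon -> 13 clauses of width 6 -> 78 literals
- hole clauses: 6 holes * C(13,2) = 6 * 78 -> 468 clauses of width 2 -> 936 literals
Total literal occurrences = 78 + 936 = 1014

1014


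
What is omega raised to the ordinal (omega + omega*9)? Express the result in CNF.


omega^(omega + omega*9):
Both terms of the exponent have the same exponent 1, so they merge: omega + omega*9 = omega*(1+9) = omega*10.
omega raised to a CNF ordinal is a single CNF term: Result = omega^(omega*10)

omega^(omega*10)


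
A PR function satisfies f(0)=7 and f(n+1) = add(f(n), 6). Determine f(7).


f(0) = 7
f(1) = add(f(0), 6) = add(7, 6) = 13
f(2) = add(f(1), 6) = add(13, 6) = 19
f(3) = add(f(2), 6) = add(19, 6) = 25
f(4) = add(f(3), 6) = add(25, 6) = 31
f(5) = add(f(4), 6) = add(31, 6) = 37
f(6) = add(f(5), 6) = add(37, 6) = 43
f(7) = add(f(6), 6) = add(43, 6) = 49


49


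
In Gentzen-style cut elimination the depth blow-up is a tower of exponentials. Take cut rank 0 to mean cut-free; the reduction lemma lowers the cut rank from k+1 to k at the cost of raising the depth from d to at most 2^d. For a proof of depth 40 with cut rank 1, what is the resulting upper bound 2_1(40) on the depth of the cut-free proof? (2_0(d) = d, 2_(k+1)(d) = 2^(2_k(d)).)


Each rank reduction sends depth d to at most 2^d; cut rank r needs r reductions.
2_0(40) = 40
2_1(40) = 2^40 = 1099511627776
Cut-free depth bound = 1099511627776

1099511627776


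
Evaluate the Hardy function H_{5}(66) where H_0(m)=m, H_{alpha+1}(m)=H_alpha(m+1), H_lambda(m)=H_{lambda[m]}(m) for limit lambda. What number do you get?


H_5(66):
For finite ordinals k, H_k(n) = n + k (each successor step adds 1).
H_5(66) = 66 + 5 = 71

71


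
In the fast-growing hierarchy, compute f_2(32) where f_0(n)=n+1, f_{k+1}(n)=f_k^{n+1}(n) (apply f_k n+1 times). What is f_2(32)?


f_2(32) = f_1^33(32)
f_1(m) = 2m + 1.
Iterating: f_1^k(n) = 2^k*(n+1) - 1.
f_2(32) = 2^33*(32+1) - 1 = 8589934592*33 - 1 = 283467841535

283467841535


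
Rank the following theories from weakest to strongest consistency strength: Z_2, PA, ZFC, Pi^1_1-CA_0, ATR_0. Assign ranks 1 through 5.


Ordering by consistency strength:
1. PA
2. ATR_0
3. Pi^1_1-CA_0
4. Z_2
5. ZFC


Z_2=4, PA=1, ZFC=5, Pi^1_1-CA_0=3, ATR_0=2


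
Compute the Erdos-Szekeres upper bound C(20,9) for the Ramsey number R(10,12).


R(10,12) <= C(10+12-2, 10-1) = C(20, 9)
C(20, 9) = 20! / (9! * 11!)
= 167960

167960


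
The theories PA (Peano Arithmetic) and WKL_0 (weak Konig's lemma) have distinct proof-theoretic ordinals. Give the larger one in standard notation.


Proof-theoretic ordinal of PA (Peano Arithmetic): epsilon_0
Proof-theoretic ordinal of WKL_0 (weak Konig's lemma): omega^omega
Comparing: omega^omega < epsilon_0.
The larger ordinal is epsilon_0 (from PA (Peano Arithmetic)).

epsilon_0


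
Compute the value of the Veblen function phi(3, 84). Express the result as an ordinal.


phi(3, 84):
phi(3, beta) = eta_beta (the beta-th eta number, fixed point of zeta).
phi(3, 84) = eta_84

eta_84


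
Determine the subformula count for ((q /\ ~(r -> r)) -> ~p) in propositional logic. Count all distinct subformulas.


Formula: ((q /\ ~(r -> r)) -> ~p)
Subformulas found:
  1. q
  2. r
  3. p
  4. ~p
  5. (r -> r)
  6. ~(r -> r)
  7. (q /\ ~(r -> r))
  8. ((q /\ ~(r -> r)) -> ~p)
Total distinct subformulas = 8

8


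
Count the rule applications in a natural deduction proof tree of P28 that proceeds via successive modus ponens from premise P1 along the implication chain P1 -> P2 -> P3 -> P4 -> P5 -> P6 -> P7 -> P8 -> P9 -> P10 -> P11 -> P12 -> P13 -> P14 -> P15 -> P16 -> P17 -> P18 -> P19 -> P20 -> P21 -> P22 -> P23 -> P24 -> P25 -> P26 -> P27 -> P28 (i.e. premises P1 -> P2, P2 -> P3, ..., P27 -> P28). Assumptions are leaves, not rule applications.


We have a chain: P1 -> P2 -> P3 -> P4 -> P5 -> P6 -> P7 -> P8 -> P9 -> P10 -> P11 -> P12 -> P13 -> P14 -> P15 -> P16 -> P17 -> P18 -> P19 -> P20 -> P21 -> P22 -> P23 -> P24 -> P25 -> P26 -> P27 -> P28.
Each modus ponens application produces the next variable.
The chain has 28 propositions, so 28-1 = 27 modus ponens steps.
Total inference nodes = 27

27


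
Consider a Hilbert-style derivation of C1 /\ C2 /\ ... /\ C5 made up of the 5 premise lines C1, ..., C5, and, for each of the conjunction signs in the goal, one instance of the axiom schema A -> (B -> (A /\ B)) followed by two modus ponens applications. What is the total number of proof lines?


Conjoining 5 premises:
- 5 premise lines
- the goal has 4 conjunction signs; each costs 1 axiom instance + 2 MP = 3 lines: 3 * 4 = 12
Total = 5 + 12 = 17 lines.

17


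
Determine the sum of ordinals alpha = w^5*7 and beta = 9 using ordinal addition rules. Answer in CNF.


Ordinal addition w^5*7 + 9:
Leading exponent of alpha (5) > leading exponent of beta (0).
Since alpha's term has higher exponent than beta's leading term,
the sum is simply alpha followed by beta.
Result = w^5*7 + 9

w^5*7 + 9


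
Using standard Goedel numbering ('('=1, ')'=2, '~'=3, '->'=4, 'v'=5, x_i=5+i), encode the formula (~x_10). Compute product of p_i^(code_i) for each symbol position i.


Formula: (~x_10)
Symbol codes: [1, 3, 15, 2]
Primes: [2, 3, 5, 7]
p_1^1 = 2^1 = 2
p_2^3 = 3^3 = 27
p_3^15 = 5^15 = 30517578125
p_4^2 = 7^2 = 49
Product = 80749511718750

80749511718750


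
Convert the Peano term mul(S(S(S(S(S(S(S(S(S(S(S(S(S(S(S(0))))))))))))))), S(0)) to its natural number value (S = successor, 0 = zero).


mul(S^15(0), S^1(0)):
S^15(0) = 15
S^1(0) = 1
15 * 1 = 15

15


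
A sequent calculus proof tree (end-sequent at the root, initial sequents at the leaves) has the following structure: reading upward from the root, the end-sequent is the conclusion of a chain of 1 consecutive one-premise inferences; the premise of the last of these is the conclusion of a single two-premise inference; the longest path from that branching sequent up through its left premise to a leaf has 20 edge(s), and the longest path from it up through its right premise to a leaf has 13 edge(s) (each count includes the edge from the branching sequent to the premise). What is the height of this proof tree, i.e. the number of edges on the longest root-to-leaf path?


Longest path through the left premise: 20 edges (measured from the branching sequent)
Longest path through the right premise: 13 edges
Height of the subtree rooted at the branching sequent: max(20, 13) = 20
The branching sequent sits 1 edges above the root (the chain of one-premise inferences), so height = 20 + 1 = 21

21


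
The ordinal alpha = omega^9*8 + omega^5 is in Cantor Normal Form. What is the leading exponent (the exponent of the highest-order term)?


CNF: omega^9*8 + omega^5
The leading term is omega^9*8, which has exponent 9.

9


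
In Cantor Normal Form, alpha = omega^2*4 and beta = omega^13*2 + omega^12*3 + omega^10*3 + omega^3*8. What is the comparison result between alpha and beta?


Compare term by term from highest exponent:
alpha = omega^2*4
beta = omega^13*2 + omega^12*3 + omega^10*3 + omega^3*8
Term 1: alpha has omega^2*4, beta has omega^13*2
Term 2: alpha has omega^0*0, beta has omega^12*3
Term 3: alpha has omega^0*0, beta has omega^10*3
Term 4: alpha has omega^0*0, beta has omega^3*8
Result: alpha < beta

alpha < beta


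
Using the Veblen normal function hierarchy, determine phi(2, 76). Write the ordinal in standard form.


phi(2, 76):
phi(2, beta) = zeta_beta (the beta-th zeta number, fixed point of epsilon).
phi(2, 76) = zeta_76

zeta_76


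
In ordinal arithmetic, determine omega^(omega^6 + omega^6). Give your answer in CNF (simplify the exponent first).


omega^(omega^6 + omega^6):
Both terms of the exponent have the same exponent 6, so they merge: omega^6 + omega^6 = omega^6*(1+1) = omega^6*2.
omega raised to a CNF ordinal is a single CNF term: Result = omega^(omega^6*2)

omega^(omega^6*2)


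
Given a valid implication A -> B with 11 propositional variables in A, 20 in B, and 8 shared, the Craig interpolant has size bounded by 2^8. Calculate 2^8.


Shared atoms = 8
Craig interpolant size bound = 2^8
= 256

256


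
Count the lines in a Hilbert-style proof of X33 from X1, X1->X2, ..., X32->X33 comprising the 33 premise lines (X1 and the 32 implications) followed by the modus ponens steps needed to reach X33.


We have 33 premise lines: X1 and 32 implications.
Each implication is detached once by MP, giving 32 MP lines.
33 premise lines + 32 MP lines = 65 total lines.

65


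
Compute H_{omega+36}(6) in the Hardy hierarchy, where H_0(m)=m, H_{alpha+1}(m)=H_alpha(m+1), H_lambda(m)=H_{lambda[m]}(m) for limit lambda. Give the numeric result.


H_{omega+36}(6):
Unwind the 36 successor steps: H_{omega+36}(6) = H_omega(6+36) = H_omega(42).
H_omega(m) = H_m(m) = m + m = 2m.
Result = 2 * 42 = 84

84


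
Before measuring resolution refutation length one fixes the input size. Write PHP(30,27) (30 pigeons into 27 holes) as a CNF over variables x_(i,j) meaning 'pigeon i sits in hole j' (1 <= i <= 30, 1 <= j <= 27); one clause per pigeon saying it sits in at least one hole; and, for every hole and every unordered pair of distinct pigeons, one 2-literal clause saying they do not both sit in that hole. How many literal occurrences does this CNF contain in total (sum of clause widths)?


PHP(30,27): 30 pigeons, 27 holes, 30*27 = 810 variables.
- pigeon clauses: one per pigeon -> 30 clauses of width 27 -> 810 literals
- hole clauses: 27 holes * C(30,2) = 27 * 435 -> 11745 clauses of width 2 -> 23490 literals
Total literal occurrences = 810 + 23490 = 24300

24300


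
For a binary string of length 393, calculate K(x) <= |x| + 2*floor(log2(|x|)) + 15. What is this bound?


floor(log2(393)) = 8
2 * 8 = 16
K(x) <= 393 + 16 + 15 = 424

424


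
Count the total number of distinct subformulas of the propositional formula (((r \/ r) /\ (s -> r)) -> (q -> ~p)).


Formula: (((r \/ r) /\ (s -> r)) -> (q -> ~p))
Subformulas found:
  1. q
  2. s
  3. r
  4. p
  5. ~p
  6. (r \/ r)
  7. (s -> r)
  8. (q -> ~p)
  9. ((r \/ r) /\ (s -> r))
  10. (((r \/ r) /\ (s -> r)) -> (q -> ~p))
Total distinct subformulas = 10

10


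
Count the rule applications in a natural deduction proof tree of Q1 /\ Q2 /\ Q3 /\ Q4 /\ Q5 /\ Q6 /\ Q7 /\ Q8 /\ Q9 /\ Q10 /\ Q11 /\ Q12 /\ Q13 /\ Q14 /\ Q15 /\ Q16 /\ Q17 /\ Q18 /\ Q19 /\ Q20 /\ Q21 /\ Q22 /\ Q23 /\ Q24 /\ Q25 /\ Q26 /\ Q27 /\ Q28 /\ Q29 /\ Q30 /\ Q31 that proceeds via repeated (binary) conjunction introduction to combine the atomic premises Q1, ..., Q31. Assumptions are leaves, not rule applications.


The target conjunction has 31 conjuncts, i.e. 30 binary /\ connectives.
Each conjunction-intro joins two pieces, so 31 atoms require 31-1 = 30 applications.
Total inference nodes = 30

30


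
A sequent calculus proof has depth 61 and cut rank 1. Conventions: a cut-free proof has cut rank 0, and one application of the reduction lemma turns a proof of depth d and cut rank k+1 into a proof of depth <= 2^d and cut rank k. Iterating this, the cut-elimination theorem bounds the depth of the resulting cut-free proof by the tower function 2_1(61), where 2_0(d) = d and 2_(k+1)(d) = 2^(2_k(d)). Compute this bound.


Each rank reduction sends depth d to at most 2^d; cut rank r needs r reductions.
2_0(61) = 61
2_1(61) = 2^61 = 2305843009213693952
Cut-free depth bound = 2305843009213693952

2305843009213693952


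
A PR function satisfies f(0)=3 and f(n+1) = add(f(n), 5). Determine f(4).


f(0) = 3
f(1) = add(f(0), 5) = add(3, 5) = 8
f(2) = add(f(1), 5) = add(8, 5) = 13
f(3) = add(f(2), 5) = add(13, 5) = 18
f(4) = add(f(3), 5) = add(18, 5) = 23


23


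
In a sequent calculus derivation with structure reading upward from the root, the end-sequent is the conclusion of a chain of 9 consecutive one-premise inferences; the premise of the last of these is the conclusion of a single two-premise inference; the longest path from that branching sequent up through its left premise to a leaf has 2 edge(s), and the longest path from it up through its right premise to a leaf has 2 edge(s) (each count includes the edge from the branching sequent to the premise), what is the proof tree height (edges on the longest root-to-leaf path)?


Longest path through the left premise: 2 edges (measured from the branching sequent)
Longest path through the right premise: 2 edges
Height of the subtree rooted at the branching sequent: max(2, 2) = 2
The branching sequent sits 9 edges above the root (the chain of one-premise inferences), so height = 2 + 9 = 11

11


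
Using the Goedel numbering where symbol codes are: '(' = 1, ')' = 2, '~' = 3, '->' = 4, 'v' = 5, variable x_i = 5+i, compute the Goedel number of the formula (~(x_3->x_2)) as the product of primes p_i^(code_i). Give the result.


Formula: (~(x_3->x_2))
Symbol codes: [1, 3, 1, 8, 4, 7, 2, 2]
Primes: [2, 3, 5, 7, 11, 13, 17, 19]
p_1^1 = 2^1 = 2
p_2^3 = 3^3 = 27
p_3^1 = 5^1 = 5
p_4^8 = 7^8 = 5764801
p_5^4 = 11^4 = 14641
p_6^7 = 13^7 = 62748517
p_7^2 = 17^2 = 289
p_8^2 = 19^2 = 361
Product = 149185747855957066527783510

149185747855957066527783510


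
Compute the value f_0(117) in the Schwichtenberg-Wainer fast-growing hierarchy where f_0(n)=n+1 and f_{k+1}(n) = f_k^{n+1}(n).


f_0(117) = 117 + 1 = 118

118


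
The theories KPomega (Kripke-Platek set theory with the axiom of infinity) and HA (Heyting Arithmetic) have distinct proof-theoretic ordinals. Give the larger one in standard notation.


Proof-theoretic ordinal of KPomega (Kripke-Platek set theory with the axiom of infinity): psi_0(epsilon_{Omega+1})
Proof-theoretic ordinal of HA (Heyting Arithmetic): epsilon_0
Comparing: epsilon_0 < psi_0(epsilon_{Omega+1}).
The larger ordinal is psi_0(epsilon_{Omega+1}) (from KPomega (Kripke-Platek set theory with the axiom of infinity)).

psi_0(epsilon_{Omega+1})


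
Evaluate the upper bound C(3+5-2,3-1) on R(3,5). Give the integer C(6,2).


R(3,5) <= C(3+5-2, 3-1) = C(6, 2)
C(6, 2) = 6! / (2! * 4!)
= 15

15


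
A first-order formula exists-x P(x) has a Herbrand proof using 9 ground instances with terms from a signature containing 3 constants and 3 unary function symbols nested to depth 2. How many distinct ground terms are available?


Herbrand terms by depth:
Depth 0: 3 constants
Depth 1: 9 new terms (running total: 12)
Depth 2: 27 new terms (running total: 39)
Total distinct ground terms = 39

39


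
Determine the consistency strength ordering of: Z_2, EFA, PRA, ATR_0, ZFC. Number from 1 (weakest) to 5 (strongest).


Ordering by consistency strength:
1. EFA
2. PRA
3. ATR_0
4. Z_2
5. ZFC


Z_2=4, EFA=1, PRA=2, ATR_0=3, ZFC=5


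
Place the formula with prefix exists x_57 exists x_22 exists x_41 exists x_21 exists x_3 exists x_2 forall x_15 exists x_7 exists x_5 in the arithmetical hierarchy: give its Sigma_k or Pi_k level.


Leading quantifier is exists, so the class is Sigma.
Number of quantifier blocks = alternations + 1 = 2 + 1 = 3.
Classification: Sigma_3

Sigma_3


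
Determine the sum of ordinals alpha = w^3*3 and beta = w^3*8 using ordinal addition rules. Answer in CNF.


Ordinal addition w^3*3 + w^3*8:
Both terms have the same exponent 3.
w^e*c + w^e*d = w^e*(c+d).
Result = w^3*(3+8) = w^3*11

w^3*11


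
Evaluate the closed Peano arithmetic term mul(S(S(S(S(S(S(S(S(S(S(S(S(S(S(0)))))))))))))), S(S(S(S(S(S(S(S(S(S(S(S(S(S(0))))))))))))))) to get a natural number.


mul(S^14(0), S^14(0)):
S^14(0) = 14
S^14(0) = 14
14 * 14 = 196

196


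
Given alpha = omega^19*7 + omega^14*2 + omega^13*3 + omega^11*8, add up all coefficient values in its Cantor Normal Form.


CNF: omega^19*7 + omega^14*2 + omega^13*3 + omega^11*8
Coefficients: 7 + 2 + 3 + 8 = 20

20


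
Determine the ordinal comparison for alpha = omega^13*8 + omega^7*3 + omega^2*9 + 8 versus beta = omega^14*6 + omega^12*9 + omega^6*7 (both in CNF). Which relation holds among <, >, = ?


Compare term by term from highest exponent:
alpha = omega^13*8 + omega^7*3 + omega^2*9 + 8
beta = omega^14*6 + omega^12*9 + omega^6*7
Term 1: alpha has omega^13*8, beta has omega^14*6
Term 2: alpha has omega^7*3, beta has omega^12*9
Term 3: alpha has omega^2*9, beta has omega^6*7
Term 4: alpha has omega^0*8, beta has omega^0*0
Result: alpha < beta

alpha < beta


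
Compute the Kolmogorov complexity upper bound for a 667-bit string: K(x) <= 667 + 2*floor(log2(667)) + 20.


floor(log2(667)) = 9
2 * 9 = 18
K(x) <= 667 + 18 + 20 = 705

705


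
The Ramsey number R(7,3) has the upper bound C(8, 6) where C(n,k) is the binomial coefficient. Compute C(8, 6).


R(7,3) <= C(7+3-2, 7-1) = C(8, 6)
C(8, 6) = 8! / (6! * 2!)
= 28

28


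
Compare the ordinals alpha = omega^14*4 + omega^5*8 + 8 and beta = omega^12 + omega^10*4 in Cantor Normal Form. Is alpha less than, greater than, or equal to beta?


Compare term by term from highest exponent:
alpha = omega^14*4 + omega^5*8 + 8
beta = omega^12 + omega^10*4
Term 1: alpha has omega^14*4, beta has omega^12*1
Term 2: alpha has omega^5*8, beta has omega^10*4
Term 3: alpha has omega^0*8, beta has omega^0*0
Result: alpha > beta

alpha > beta


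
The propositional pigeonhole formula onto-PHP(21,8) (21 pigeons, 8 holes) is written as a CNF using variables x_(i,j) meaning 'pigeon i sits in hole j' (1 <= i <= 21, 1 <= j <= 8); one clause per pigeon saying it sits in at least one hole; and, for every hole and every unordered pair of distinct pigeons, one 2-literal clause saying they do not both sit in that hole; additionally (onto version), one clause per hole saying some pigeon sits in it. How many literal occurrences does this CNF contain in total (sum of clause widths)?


onto-PHP(21,8): 21 pigeons, 8 holes, 21*8 = 168 variables.
- pigeon clauses: one per pigeon -> 21 clauses of width 8 -> 168 literals
- hole clauses: 8 holes * C(21,2) = 8 * 210 -> 1680 clauses of width 2 -> 3360 literals
- onto clauses: one per hole -> 8 clauses of width 21 -> 168 literals
Total literal occurrences = 168 + 3360 + 168 = 3696

3696


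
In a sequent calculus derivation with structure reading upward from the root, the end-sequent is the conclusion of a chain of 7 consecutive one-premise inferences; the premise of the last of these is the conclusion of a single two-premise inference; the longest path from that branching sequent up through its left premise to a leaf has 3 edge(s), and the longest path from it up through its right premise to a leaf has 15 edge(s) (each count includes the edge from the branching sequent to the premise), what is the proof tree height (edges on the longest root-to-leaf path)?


Longest path through the left premise: 3 edges (measured from the branching sequent)
Longest path through the right premise: 15 edges
Height of the subtree rooted at the branching sequent: max(3, 15) = 15
The branching sequent sits 7 edges above the root (the chain of one-premise inferences), so height = 15 + 7 = 22

22


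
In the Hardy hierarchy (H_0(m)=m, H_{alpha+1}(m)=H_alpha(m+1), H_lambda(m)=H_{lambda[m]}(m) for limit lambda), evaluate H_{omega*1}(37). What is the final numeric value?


H_{omega*1}(37):
For the Hardy hierarchy, H_{omega*k}(n) = 2^k * n.
2^1 = 2.
2 * 37 = 74

74


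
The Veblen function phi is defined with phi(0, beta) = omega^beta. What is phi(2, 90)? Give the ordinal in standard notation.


phi(2, 90):
phi(2, beta) = zeta_beta (the beta-th zeta number, fixed point of epsilon).
phi(2, 90) = zeta_90

zeta_90


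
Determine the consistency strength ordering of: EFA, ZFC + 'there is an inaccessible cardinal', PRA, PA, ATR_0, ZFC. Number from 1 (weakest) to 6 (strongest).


Ordering by consistency strength:
1. EFA
2. PRA
3. PA
4. ATR_0
5. ZFC
6. ZFC + 'there is an inaccessible cardinal'


EFA=1, ZFC + 'there is an inaccessible cardinal'=6, PRA=2, PA=3, ATR_0=4, ZFC=5


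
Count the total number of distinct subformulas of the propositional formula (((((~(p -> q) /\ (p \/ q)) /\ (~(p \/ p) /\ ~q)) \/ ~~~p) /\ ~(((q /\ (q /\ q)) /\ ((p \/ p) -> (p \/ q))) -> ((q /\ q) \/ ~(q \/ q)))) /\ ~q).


Formula: (((((~(p -> q) /\ (p \/ q)) /\ (~(p \/ p) /\ ~q)) \/ ~~~p) /\ ~(((q /\ (q /\ q)) /\ ((p \/ p) -> (p \/ q))) -> ((q /\ q) \/ ~(q \/ q)))) /\ ~q)
Subformulas found:
  1. q
  2. p
  3. ~p
  4. ~q
  5. ~~p
  6. ~~~p
  7. (p \/ p)
  8. (q /\ q)
  9. (p \/ q)
  10. (p -> q)
  11. (q \/ q)
  12. ~(q \/ q)
  13. ~(p -> q)
  14. ~(p \/ p)
  15. (q /\ (q /\ q))
  16. (~(p \/ p) /\ ~q)
  17. ((p \/ p) -> (p \/ q))
  18. ((q /\ q) \/ ~(q \/ q))
  19. (~(p -> q) /\ (p \/ q))
  20. ((q /\ (q /\ q)) /\ ((p \/ p) -> (p \/ q)))
  21. ((~(p -> q) /\ (p \/ q)) /\ (~(p \/ p) /\ ~q))
  22. (((~(p -> q) /\ (p \/ q)) /\ (~(p \/ p) /\ ~q)) \/ ~~~p)
  23. (((q /\ (q /\ q)) /\ ((p \/ p) -> (p \/ q))) -> ((q /\ q) \/ ~(q \/ q)))
  24. ~(((q /\ (q /\ q)) /\ ((p \/ p) -> (p \/ q))) -> ((q /\ q) \/ ~(q \/ q)))
  25. ((((~(p -> q) /\ (p \/ q)) /\ (~(p \/ p) /\ ~q)) \/ ~~~p) /\ ~(((q /\ (q /\ q)) /\ ((p \/ p) -> (p \/ q))) -> ((q /\ q) \/ ~(q \/ q))))
  26. (((((~(p -> q) /\ (p \/ q)) /\ (~(p \/ p) /\ ~q)) \/ ~~~p) /\ ~(((q /\ (q /\ q)) /\ ((p \/ p) -> (p \/ q))) -> ((q /\ q) \/ ~(q \/ q)))) /\ ~q)
Total distinct subformulas = 26

26


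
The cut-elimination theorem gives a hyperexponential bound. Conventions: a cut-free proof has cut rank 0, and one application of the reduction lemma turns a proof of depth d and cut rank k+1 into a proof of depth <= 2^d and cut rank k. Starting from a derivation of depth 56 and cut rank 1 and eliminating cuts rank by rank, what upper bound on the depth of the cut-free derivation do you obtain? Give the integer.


Each rank reduction sends depth d to at most 2^d; cut rank r needs r reductions.
2_0(56) = 56
2_1(56) = 2^56 = 72057594037927936
Cut-free depth bound = 72057594037927936

72057594037927936


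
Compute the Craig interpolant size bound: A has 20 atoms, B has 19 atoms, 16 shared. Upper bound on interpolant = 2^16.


Shared atoms = 16
Craig interpolant size bound = 2^16
= 65536

65536


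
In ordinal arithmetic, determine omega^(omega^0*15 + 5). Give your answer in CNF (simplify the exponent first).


omega^(omega^0*15 + 5):
omega^0 = 1, so the exponent is 15 + 5 = 20 (finite ordinal addition).
Result = omega^20, already a single CNF term.

omega^20


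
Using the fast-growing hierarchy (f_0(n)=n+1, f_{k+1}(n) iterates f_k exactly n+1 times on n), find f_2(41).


f_2(41) = f_1^42(41)
f_1(m) = 2m + 1.
Iterating: f_1^k(n) = 2^k*(n+1) - 1.
f_2(41) = 2^42*(41+1) - 1 = 4398046511104*42 - 1 = 184717953466367

184717953466367


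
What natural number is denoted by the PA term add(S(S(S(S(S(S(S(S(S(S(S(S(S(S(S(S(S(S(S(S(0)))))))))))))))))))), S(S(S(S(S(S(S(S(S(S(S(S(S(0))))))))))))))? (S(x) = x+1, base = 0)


add(S^20(0), S^13(0)):
S^20(0) = 20
S^13(0) = 13
20 + 13 = 33

33


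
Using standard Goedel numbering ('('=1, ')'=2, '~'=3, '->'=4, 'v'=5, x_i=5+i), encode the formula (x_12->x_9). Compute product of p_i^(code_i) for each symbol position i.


Formula: (x_12->x_9)
Symbol codes: [1, 17, 4, 14, 2]
Primes: [2, 3, 5, 7, 11]
p_1^1 = 2^1 = 2
p_2^17 = 3^17 = 129140163
p_3^4 = 5^4 = 625
p_4^14 = 7^14 = 678223072849
p_5^2 = 11^2 = 121
Product = 13247358024434711076033750

13247358024434711076033750


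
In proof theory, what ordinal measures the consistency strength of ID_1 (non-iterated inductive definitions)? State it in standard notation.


The proof-theoretic ordinal of ID_1 (non-iterated inductive definitions) is a standard result in ordinal analysis.
This ordinal is the supremum of order types of primitive recursive well-orderings
that the theory can prove to be well-ordered.
For ID_1 (non-iterated inductive definitions), the proof-theoretic ordinal is psi_0(epsilon_{Omega+1}).

psi_0(epsilon_{Omega+1})


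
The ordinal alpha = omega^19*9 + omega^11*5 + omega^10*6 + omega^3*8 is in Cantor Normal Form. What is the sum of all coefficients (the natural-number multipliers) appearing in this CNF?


CNF: omega^19*9 + omega^11*5 + omega^10*6 + omega^3*8
Coefficients: 9 + 5 + 6 + 8 = 28

28


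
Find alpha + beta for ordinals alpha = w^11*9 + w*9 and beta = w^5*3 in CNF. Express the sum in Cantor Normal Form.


Ordinal addition (w^11*9 + w*9) + w^5*3:
alpha's leading term has exponent 11 > beta's exponent 5, so it survives.
alpha's tail term has exponent 1 < beta's exponent 5, so it is absorbed by beta.
In ordinal addition, any term followed by a strictly larger-exponent term is absorbed.
Result = w^11*9 + w^5*3

w^11*9 + w^5*3


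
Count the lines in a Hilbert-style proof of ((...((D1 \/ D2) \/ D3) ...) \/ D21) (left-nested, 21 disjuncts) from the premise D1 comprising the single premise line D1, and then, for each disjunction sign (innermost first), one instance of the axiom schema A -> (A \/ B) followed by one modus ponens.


Building the left-nested 21-ary disjunction from D1:
- 1 premise line (D1)
- 21 disjuncts means 20 disjunction signs; each needs 1 axiom instance + 1 MP = 2 lines: 2 * 20 = 40
Total = 1 + 40 = 41 lines.

41


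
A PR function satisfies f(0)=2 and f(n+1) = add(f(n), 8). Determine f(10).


f(0) = 2
f(1) = add(f(0), 8) = add(2, 8) = 10
f(2) = add(f(1), 8) = add(10, 8) = 18
f(3) = add(f(2), 8) = add(18, 8) = 26
f(4) = add(f(3), 8) = add(26, 8) = 34
f(5) = add(f(4), 8) = add(34, 8) = 42
f(6) = add(f(5), 8) = add(42, 8) = 50
f(7) = add(f(6), 8) = add(50, 8) = 58
f(8) = add(f(7), 8) = add(58, 8) = 66
f(9) = add(f(8), 8) = add(66, 8) = 74
f(10) = add(f(9), 8) = add(74, 8) = 82


82


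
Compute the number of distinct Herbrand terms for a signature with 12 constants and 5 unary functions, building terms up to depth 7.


Herbrand terms by depth:
Depth 0: 12 constants
Depth 1: 60 new terms (running total: 72)
Depth 2: 300 new terms (running total: 372)
Depth 3: 1500 new terms (running total: 1872)
Depth 4: 7500 new terms (running total: 9372)
Depth 5: 37500 new terms (running total: 46872)
Depth 6: 187500 new terms (running total: 234372)
Depth 7: 937500 new terms (running total: 1171872)
Total distinct ground terms = 1171872

1171872


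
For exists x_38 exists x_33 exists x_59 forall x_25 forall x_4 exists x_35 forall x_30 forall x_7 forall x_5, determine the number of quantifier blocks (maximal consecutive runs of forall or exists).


Alternations = 3.
Blocks = alternations + 1 = 4

4


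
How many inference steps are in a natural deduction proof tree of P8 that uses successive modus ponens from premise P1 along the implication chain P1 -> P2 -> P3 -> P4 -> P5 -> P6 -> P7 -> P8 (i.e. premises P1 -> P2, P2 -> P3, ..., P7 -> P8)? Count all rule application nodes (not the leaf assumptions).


We have a chain: P1 -> P2 -> P3 -> P4 -> P5 -> P6 -> P7 -> P8.
Each modus ponens application produces the next variable.
The chain has 8 propositions, so 8-1 = 7 modus ponens steps.
Total inference nodes = 7

7


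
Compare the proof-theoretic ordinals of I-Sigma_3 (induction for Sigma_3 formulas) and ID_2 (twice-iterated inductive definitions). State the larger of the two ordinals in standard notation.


Proof-theoretic ordinal of I-Sigma_3 (induction for Sigma_3 formulas): omega^(omega^(omega^omega))
Proof-theoretic ordinal of ID_2 (twice-iterated inductive definitions): psi_0(epsilon_{Omega_2+1})
Comparing: omega^(omega^(omega^omega)) < psi_0(epsilon_{Omega_2+1}).
The larger ordinal is psi_0(epsilon_{Omega_2+1}) (from ID_2 (twice-iterated inductive definitions)).

psi_0(epsilon_{Omega_2+1})


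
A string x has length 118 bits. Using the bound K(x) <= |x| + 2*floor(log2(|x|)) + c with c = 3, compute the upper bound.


floor(log2(118)) = 6
2 * 6 = 12
K(x) <= 118 + 12 + 3 = 133

133


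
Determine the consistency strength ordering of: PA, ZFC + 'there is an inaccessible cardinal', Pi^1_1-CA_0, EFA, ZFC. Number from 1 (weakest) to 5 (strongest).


Ordering by consistency strength:
1. EFA
2. PA
3. Pi^1_1-CA_0
4. ZFC
5. ZFC + 'there is an inaccessible cardinal'


PA=2, ZFC + 'there is an inaccessible cardinal'=5, Pi^1_1-CA_0=3, EFA=1, ZFC=4


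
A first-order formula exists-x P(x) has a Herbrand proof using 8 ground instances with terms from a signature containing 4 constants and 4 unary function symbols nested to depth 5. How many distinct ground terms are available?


Herbrand terms by depth:
Depth 0: 4 constants
Depth 1: 16 new terms (running total: 20)
Depth 2: 64 new terms (running total: 84)
Depth 3: 256 new terms (running total: 340)
Depth 4: 1024 new terms (running total: 1364)
Depth 5: 4096 new terms (running total: 5460)
Total distinct ground terms = 5460

5460
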